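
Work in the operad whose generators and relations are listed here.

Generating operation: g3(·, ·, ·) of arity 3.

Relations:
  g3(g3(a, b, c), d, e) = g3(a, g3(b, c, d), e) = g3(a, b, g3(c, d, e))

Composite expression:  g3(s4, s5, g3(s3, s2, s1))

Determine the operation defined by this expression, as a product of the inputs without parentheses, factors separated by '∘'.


s4 ∘ s5 ∘ s3 ∘ s2 ∘ s1

Key point: g3 is associative — brackets drop, the s-order remains.
g3(s3, s2, s1) flattens to s3 ∘ s2 ∘ s1
g3(s4, s5, g3(s3, s2, s1)) flattens to s4 ∘ s5 ∘ s3 ∘ s2 ∘ s1


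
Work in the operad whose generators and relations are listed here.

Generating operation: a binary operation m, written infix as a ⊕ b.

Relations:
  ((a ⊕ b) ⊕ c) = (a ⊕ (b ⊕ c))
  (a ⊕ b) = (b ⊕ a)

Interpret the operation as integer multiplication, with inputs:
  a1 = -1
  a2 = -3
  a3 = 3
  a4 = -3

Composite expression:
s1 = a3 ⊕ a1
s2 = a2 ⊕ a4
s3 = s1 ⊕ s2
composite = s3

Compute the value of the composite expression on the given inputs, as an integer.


(a3 ⊕ a1) = -3
(a2 ⊕ a4) = 9
((a3 ⊕ a1) ⊕ (a2 ⊕ a4)) = -27

-27


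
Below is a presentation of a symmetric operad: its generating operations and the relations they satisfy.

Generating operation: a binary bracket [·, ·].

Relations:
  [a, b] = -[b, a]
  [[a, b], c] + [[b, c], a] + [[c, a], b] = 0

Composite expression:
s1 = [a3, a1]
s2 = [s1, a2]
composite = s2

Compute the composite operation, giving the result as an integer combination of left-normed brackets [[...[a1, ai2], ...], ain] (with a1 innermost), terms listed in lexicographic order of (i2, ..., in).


A multilinear Lie element is pinned by a1-initial words (a1 innermost).
Composite bracket: [[a3, a1], a2]
Under [a, b] = ab - ba we get 4 signed associative words (2^2 = 4).
The a1-initial words carry the normal form:
  the word a1a3a2 carries sign -1 and contributes -[[a1, a3], a2]

-[[a1, a3], a2]


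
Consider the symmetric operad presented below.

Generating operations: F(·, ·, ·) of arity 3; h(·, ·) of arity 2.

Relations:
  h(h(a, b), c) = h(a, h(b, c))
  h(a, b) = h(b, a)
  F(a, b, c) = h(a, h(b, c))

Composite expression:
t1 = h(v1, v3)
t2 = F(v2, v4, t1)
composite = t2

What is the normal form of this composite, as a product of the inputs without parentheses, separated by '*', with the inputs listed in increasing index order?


v1 * v2 * v3 * v4

Key point: F commutes, so take the v-inputs in any fixed order.
h(v1, v3) flattens to v1 * v3
F(v2, v4, h(v1, v3)) flattens to v2 * v4 * v1 * v3
the factors in increasing index order: v1 * v2 * v3 * v4


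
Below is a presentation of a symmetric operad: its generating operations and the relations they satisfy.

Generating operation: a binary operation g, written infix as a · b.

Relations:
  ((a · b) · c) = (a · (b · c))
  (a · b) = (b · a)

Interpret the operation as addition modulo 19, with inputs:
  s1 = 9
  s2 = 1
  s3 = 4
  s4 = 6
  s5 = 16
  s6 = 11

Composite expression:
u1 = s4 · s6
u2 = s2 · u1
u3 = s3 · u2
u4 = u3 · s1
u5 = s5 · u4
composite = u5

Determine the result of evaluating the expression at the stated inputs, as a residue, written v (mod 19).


(s4 · s6) = 17
(s2 · (s4 · s6)) = 18
(s3 · (s2 · (s4 · s6))) = 3
((s3 · (s2 · (s4 · s6))) · s1) = 12
(s5 · ((s3 · (s2 · (s4 · s6))) · s1)) = 9

9 (mod 19)


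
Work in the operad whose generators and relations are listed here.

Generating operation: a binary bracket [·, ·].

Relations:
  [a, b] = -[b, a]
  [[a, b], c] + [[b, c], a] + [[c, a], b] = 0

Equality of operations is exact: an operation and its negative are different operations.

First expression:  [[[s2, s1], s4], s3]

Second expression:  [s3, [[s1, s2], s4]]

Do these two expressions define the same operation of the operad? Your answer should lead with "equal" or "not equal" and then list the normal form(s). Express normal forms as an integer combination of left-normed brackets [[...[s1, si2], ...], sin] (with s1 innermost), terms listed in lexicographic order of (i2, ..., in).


The first expression reduces to -[[[s1, s2], s4], s3]
The second expression reduces to -[[[s1, s2], s4], s3]
One common form — equal.

equal; the common form is -[[[s1, s2], s4], s3]


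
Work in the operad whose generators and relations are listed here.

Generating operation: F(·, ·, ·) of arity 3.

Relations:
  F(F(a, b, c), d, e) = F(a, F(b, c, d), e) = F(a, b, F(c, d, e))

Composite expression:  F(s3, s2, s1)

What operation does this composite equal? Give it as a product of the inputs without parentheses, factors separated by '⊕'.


s3 ⊕ s2 ⊕ s1

Associativity of F dissolves the nesting; only the s-input order survives.
F(s3, s2, s1) flattens to s3 ⊕ s2 ⊕ s1


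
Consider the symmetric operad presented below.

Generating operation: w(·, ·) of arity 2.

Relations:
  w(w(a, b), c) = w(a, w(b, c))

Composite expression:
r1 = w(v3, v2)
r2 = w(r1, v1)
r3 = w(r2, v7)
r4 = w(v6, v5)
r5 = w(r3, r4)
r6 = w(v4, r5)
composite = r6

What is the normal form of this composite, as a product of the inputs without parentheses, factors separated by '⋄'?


v4 ⋄ v3 ⋄ v2 ⋄ v1 ⋄ v7 ⋄ v6 ⋄ v5

Every regrouping of w is equal, so read the v-inputs in written order.
w(v3, v2) spells out as v3 ⋄ v2
w(w(v3, v2), v1) spells out as v3 ⋄ v2 ⋄ v1
w(w(w(v3, v2), v1), v7) spells out as v3 ⋄ v2 ⋄ v1 ⋄ v7
w(v6, v5) spells out as v6 ⋄ v5
w(w(w(w(v3, v2), v1), v7), w(v6, v5)) spells out as v3 ⋄ v2 ⋄ v1 ⋄ v7 ⋄ v6 ⋄ v5
w(v4, w(w(w(w(v3, v2), v1), v7), w(v6, v5))) spells out as v4 ⋄ v3 ⋄ v2 ⋄ v1 ⋄ v7 ⋄ v6 ⋄ v5


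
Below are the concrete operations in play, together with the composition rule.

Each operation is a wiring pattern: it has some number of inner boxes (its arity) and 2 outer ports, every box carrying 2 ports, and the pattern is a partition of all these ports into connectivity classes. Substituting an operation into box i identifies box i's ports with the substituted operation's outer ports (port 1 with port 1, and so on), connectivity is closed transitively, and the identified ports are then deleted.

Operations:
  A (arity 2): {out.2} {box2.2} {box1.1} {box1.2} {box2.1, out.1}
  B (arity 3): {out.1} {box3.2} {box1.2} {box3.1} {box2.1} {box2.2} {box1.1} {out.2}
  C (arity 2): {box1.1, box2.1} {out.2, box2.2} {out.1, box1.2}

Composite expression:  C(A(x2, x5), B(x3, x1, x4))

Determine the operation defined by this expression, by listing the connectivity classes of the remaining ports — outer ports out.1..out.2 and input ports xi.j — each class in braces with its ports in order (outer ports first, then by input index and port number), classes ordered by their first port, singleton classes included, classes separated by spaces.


{out.1} {out.2} {x1.1} {x1.2} {x2.1} {x2.2} {x3.1} {x3.2} {x4.1} {x4.2} {x5.1} {x5.2}

Two ports join when wires chain via C-identified ports.
the subtree at A composes to {out.1, x5.1} {out.2} {x2.1} {x2.2} {x5.2} on (x2, x5); out.j = own outer ports
the subtree at B composes to {out.1} {out.2} {x1.1} {x1.2} {x3.1} {x3.2} {x4.1} {x4.2} on (x3, x1, x4); out.j = own outer ports
the subtree at C composes to {out.1} {out.2} {x1.1} {x1.2} {x2.1} {x2.2} {x3.1} {x3.2} {x4.1} {x4.2} {x5.1} {x5.2} on (x2, x5, x3, x1, x4); out.j = own outer ports


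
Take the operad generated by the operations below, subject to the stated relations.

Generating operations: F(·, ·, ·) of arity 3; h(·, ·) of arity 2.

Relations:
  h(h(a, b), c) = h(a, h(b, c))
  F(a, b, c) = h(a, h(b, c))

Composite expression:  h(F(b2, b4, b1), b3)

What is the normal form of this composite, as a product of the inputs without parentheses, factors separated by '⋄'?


b2 ⋄ b4 ⋄ b1 ⋄ b3

Every regrouping of h is equal, so read the b-inputs in written order.
F(b2, b4, b1) flattens to b2 ⋄ b4 ⋄ b1
h(F(b2, b4, b1), b3) flattens to b2 ⋄ b4 ⋄ b1 ⋄ b3


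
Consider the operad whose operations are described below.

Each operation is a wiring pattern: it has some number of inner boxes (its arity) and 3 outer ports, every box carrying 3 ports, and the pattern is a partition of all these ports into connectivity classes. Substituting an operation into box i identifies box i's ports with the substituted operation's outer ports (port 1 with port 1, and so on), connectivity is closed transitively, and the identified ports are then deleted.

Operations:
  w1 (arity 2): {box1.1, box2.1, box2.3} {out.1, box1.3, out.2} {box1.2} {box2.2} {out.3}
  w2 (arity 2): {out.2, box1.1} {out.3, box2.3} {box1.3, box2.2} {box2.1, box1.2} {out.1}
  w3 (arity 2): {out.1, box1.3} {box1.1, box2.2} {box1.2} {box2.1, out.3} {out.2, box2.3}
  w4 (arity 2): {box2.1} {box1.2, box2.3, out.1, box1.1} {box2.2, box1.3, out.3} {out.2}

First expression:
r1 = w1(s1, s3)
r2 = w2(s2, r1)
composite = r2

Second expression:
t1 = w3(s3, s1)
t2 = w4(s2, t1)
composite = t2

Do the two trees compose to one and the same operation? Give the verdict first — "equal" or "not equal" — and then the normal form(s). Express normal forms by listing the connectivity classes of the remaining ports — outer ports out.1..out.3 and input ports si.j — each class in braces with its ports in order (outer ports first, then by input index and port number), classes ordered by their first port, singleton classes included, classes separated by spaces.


not equal; the first gives {out.1} {out.2, s2.1} {out.3} {s1.1, s3.1, s3.3} {s1.2} {s1.3, s2.2, s2.3} {s3.2} and the second {out.1, s1.1, s2.1, s2.2} {out.2} {out.3, s1.3, s2.3} {s1.2, s3.1} {s3.2} {s3.3}

Reducing the first expression gives {out.1} {out.2, s2.1} {out.3} {s1.1, s3.1, s3.3} {s1.2} {s1.3, s2.2, s2.3} {s3.2}
Reducing the second expression gives {out.1, s1.1, s2.1, s2.2} {out.2} {out.3, s1.3, s2.3} {s1.2, s3.1} {s3.2} {s3.3}
They disagree, so not equal.


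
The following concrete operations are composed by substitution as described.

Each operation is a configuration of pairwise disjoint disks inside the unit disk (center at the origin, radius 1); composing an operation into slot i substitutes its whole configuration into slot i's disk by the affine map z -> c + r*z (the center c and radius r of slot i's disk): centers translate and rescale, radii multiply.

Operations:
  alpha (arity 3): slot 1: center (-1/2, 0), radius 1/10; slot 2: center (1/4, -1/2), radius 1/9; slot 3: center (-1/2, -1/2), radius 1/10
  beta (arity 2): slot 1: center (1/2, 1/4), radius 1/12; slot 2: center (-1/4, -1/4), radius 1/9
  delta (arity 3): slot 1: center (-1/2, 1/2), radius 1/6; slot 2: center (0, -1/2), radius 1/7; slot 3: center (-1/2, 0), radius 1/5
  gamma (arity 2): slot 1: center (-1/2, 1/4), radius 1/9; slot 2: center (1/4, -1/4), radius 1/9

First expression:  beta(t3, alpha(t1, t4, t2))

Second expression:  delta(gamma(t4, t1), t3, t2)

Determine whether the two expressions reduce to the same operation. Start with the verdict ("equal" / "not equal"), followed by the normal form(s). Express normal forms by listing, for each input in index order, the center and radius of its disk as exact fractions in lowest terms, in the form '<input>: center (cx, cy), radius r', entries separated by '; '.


not equal; the first gives t1: center (-11/36, -1/4), radius 1/90; t2: center (-11/36, -11/36), radius 1/90; t3: center (1/2, 1/4), radius 1/12; t4: center (-2/9, -11/36), radius 1/81 and the second t1: center (-11/24, 11/24), radius 1/54; t2: center (-1/2, 0), radius 1/5; t3: center (0, -1/2), radius 1/7; t4: center (-7/12, 13/24), radius 1/54

The first expression, normalized: t1: center (-11/36, -1/4), radius 1/90; t2: center (-11/36, -11/36), radius 1/90; t3: center (1/2, 1/4), radius 1/12; t4: center (-2/9, -11/36), radius 1/81
The second expression, normalized: t1: center (-11/24, 11/24), radius 1/54; t2: center (-1/2, 0), radius 1/5; t3: center (0, -1/2), radius 1/7; t4: center (-7/12, 13/24), radius 1/54
Distinct normal forms: not equal.


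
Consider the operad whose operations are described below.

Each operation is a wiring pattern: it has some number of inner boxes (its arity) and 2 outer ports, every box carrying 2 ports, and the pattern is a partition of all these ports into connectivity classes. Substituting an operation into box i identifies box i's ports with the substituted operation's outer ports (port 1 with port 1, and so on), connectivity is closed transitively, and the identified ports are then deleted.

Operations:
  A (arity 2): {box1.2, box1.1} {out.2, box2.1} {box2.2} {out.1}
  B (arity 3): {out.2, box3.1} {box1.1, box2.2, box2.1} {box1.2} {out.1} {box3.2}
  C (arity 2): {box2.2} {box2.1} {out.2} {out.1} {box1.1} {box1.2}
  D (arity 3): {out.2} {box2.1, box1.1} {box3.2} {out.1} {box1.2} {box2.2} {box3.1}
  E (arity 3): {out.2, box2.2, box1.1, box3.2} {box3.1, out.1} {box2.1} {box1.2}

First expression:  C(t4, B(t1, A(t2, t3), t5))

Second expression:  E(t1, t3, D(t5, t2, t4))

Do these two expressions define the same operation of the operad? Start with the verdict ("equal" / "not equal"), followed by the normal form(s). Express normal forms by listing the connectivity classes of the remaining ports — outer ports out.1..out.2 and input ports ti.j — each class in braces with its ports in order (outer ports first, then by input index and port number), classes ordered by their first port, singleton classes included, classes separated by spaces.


not equal; the first gives {out.1} {out.2} {t1.1, t3.1} {t1.2} {t2.1, t2.2} {t3.2} {t4.1} {t4.2} {t5.1} {t5.2} and the second {out.1} {out.2, t1.1, t3.2} {t1.2} {t2.1, t5.1} {t2.2} {t3.1} {t4.1} {t4.2} {t5.2}

Normal form of the first expression: {out.1} {out.2} {t1.1, t3.1} {t1.2} {t2.1, t2.2} {t3.2} {t4.1} {t4.2} {t5.1} {t5.2}
Normal form of the second expression: {out.1} {out.2, t1.1, t3.2} {t1.2} {t2.1, t5.1} {t2.2} {t3.1} {t4.1} {t4.2} {t5.2}
No match — not equal.


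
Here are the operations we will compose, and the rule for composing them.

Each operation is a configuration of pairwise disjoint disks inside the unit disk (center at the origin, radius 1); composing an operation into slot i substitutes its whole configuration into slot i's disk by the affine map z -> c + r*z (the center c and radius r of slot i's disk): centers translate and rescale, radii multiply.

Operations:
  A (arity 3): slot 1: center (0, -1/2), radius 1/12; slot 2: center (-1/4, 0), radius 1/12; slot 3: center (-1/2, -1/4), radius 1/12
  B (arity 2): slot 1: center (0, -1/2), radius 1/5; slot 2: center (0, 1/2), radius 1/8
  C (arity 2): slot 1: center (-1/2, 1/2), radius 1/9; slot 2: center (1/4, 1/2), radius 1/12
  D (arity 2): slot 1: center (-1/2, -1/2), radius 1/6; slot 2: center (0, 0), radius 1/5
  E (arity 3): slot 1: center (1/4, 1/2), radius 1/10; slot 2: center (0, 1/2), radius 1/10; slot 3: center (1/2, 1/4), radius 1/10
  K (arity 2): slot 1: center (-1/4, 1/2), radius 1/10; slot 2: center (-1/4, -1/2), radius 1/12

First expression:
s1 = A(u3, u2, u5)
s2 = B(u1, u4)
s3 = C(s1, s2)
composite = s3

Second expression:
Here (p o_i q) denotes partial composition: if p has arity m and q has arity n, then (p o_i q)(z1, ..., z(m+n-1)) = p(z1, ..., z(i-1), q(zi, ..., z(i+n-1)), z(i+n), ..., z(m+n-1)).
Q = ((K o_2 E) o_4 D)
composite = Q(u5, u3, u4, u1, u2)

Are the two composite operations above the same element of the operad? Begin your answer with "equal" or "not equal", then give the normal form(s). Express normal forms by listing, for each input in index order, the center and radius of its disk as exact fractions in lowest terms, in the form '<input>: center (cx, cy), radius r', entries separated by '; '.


not equal — first u1: center (1/4, 11/24), radius 1/60; u2: center (-19/36, 1/2), radius 1/108; u3: center (-1/2, 4/9), radius 1/108; u4: center (1/4, 13/24), radius 1/96; u5: center (-5/9, 17/36), radius 1/108, second u1: center (-17/80, -29/60), radius 1/720; u2: center (-5/24, -23/48), radius 1/600; u3: center (-11/48, -11/24), radius 1/120; u4: center (-1/4, -11/24), radius 1/120; u5: center (-1/4, 1/2), radius 1/10

Normal form of the first expression: u1: center (1/4, 11/24), radius 1/60; u2: center (-19/36, 1/2), radius 1/108; u3: center (-1/2, 4/9), radius 1/108; u4: center (1/4, 13/24), radius 1/96; u5: center (-5/9, 17/36), radius 1/108
Normal form of the second expression: u1: center (-17/80, -29/60), radius 1/720; u2: center (-5/24, -23/48), radius 1/600; u3: center (-11/48, -11/24), radius 1/120; u4: center (-1/4, -11/24), radius 1/120; u5: center (-1/4, 1/2), radius 1/10
The normal forms differ: not equal.


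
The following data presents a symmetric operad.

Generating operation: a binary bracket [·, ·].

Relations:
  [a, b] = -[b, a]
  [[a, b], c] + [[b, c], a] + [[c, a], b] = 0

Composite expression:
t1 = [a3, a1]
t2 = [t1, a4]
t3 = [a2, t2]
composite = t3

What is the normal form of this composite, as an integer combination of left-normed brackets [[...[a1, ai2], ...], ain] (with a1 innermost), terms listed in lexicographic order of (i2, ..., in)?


[[[a1, a3], a4], a2]

Skip Jacobi rewriting: expand, keep a1-initial words, read off terms.
Composite bracket: [a2, [[a3, a1], a4]]
Full expansion: 8 signed words from ab - ba (2^3 = 8).
The a1-initial words carry the normal form:
  word a1a3a4a2 has sign +1, contributing +[[[a1, a3], a4], a2]


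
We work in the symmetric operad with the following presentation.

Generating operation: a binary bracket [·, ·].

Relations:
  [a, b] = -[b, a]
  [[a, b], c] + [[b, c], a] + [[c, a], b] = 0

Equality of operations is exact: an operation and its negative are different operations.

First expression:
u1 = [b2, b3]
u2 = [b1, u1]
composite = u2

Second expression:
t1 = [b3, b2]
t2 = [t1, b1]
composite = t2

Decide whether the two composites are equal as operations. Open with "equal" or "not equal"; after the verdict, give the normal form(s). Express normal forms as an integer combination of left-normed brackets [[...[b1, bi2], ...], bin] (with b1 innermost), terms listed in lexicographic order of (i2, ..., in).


equal; both compose to [[b1, b2], b3] - [[b1, b3], b2]

The first expression, normalized: [[b1, b2], b3] - [[b1, b3], b2]
The second expression, normalized: [[b1, b2], b3] - [[b1, b3], b2]
The normal forms match — equal.


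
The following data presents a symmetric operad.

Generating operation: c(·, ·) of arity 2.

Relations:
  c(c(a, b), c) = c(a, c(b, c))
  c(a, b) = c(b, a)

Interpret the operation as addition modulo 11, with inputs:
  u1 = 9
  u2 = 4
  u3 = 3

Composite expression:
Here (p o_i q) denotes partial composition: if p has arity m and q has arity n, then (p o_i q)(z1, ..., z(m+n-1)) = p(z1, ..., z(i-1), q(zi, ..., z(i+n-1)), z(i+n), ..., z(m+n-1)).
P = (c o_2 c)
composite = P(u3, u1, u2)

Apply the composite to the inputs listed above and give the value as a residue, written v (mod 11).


5 (mod 11)

c(u1, u2) = 2
c(u3, c(u1, u2)) = 5


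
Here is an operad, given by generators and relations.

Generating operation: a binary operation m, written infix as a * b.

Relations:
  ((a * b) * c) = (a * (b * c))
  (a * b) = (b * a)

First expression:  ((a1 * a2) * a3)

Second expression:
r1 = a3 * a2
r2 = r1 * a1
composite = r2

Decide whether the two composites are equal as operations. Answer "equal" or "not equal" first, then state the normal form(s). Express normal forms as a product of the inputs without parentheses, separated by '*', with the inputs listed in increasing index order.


equal: each reduces to a1 * a2 * a3

Reducing the first expression gives a1 * a2 * a3
Reducing the second expression gives a1 * a2 * a3
One common form — equal.


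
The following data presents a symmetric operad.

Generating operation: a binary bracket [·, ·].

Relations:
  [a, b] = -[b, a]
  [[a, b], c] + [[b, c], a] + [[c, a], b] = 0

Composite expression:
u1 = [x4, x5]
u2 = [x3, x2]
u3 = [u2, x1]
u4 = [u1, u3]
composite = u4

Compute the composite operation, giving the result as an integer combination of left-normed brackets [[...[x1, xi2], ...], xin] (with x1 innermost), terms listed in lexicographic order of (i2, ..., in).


-[[[[x1, x2], x3], x4], x5] + [[[[x1, x2], x3], x5], x4] + [[[[x1, x3], x2], x4], x5] - [[[[x1, x3], x2], x5], x4]

A multilinear Lie element is pinned by x1-initial words (x1 innermost).
Composite bracket: [[x4, x5], [[x3, x2], x1]]
Full expansion: 16 signed words from ab - ba (2^4 = 16).
Only words starting with x1 matter:
  x1x2x3x4x5 appears with sign -1, giving the term -[[[[x1, x2], x3], x4], x5]
  x1x2x3x5x4 appears with sign +1, giving the term +[[[[x1, x2], x3], x5], x4]
  x1x3x2x4x5 appears with sign +1, giving the term +[[[[x1, x3], x2], x4], x5]
  x1x3x2x5x4 appears with sign -1, giving the term -[[[[x1, x3], x2], x5], x4]


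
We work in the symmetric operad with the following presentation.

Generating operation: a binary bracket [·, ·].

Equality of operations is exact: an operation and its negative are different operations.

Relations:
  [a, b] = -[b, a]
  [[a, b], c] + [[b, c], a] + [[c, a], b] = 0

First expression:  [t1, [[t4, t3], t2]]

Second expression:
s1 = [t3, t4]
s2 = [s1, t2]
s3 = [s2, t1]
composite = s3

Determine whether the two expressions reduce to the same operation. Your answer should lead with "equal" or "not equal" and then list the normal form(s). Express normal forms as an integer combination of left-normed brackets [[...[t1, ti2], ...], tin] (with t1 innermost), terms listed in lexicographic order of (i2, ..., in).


The first expression reduces to [[[t1, t2], t3], t4] - [[[t1, t2], t4], t3] - [[[t1, t3], t4], t2] + [[[t1, t4], t3], t2]
The second expression reduces to [[[t1, t2], t3], t4] - [[[t1, t2], t4], t3] - [[[t1, t3], t4], t2] + [[[t1, t4], t3], t2]
One common form — equal.

equal — both sides give [[[t1, t2], t3], t4] - [[[t1, t2], t4], t3] - [[[t1, t3], t4], t2] + [[[t1, t4], t3], t2]


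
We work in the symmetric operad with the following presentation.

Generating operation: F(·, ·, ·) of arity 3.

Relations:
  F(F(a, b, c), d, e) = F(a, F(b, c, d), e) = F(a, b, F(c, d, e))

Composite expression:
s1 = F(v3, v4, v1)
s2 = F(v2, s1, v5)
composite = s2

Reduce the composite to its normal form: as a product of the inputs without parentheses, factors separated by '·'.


v2 · v3 · v4 · v1 · v5

Key point: F is associative — brackets drop, the v-order remains.
F(v3, v4, v1) unparenthesizes to v3 · v4 · v1
F(v2, F(v3, v4, v1), v5) unparenthesizes to v2 · v3 · v4 · v1 · v5


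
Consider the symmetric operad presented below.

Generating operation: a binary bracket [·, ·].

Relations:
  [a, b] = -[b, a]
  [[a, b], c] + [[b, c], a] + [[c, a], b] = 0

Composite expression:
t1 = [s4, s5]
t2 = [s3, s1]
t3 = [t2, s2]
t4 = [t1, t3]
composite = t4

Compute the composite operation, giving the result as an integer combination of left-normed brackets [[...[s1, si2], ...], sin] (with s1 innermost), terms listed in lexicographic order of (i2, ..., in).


Left-normed coefficients sit on the s1-initial expansion words.
Composite bracket: [[s4, s5], [[s3, s1], s2]]
Under [a, b] = ab - ba we get 16 signed associative words (2^4 = 16).
Coefficients come from the s1-initial words:
  word s1s3s2s4s5 has sign +1, contributing +[[[[s1, s3], s2], s4], s5]
  word s1s3s2s5s4 has sign -1, contributing -[[[[s1, s3], s2], s5], s4]

[[[[s1, s3], s2], s4], s5] - [[[[s1, s3], s2], s5], s4]


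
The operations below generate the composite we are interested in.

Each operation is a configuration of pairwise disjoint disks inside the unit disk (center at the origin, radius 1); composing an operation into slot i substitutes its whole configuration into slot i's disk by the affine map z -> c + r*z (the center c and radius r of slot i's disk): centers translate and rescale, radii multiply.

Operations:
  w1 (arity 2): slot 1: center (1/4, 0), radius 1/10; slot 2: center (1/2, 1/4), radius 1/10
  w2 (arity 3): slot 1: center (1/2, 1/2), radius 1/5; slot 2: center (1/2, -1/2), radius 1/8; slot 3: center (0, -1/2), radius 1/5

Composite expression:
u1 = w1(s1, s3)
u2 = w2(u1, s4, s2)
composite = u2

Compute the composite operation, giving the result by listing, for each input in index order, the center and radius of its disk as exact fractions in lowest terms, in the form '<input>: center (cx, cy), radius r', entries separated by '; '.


s1: center (11/20, 1/2), radius 1/50; s2: center (0, -1/2), radius 1/5; s3: center (3/5, 11/20), radius 1/50; s4: center (1/2, -1/2), radius 1/8

Below w2, radii multiply path by path; the s-disk centers shift.
tracing s1 down its 2-map path: center (11/20, 1/2), radius 1/50
tracing s3 down its 2-map path: center (3/5, 11/20), radius 1/50
tracing s4 down its 1-map path: center (1/2, -1/2), radius 1/8
tracing s2 down its 1-map path: center (0, -1/2), radius 1/5


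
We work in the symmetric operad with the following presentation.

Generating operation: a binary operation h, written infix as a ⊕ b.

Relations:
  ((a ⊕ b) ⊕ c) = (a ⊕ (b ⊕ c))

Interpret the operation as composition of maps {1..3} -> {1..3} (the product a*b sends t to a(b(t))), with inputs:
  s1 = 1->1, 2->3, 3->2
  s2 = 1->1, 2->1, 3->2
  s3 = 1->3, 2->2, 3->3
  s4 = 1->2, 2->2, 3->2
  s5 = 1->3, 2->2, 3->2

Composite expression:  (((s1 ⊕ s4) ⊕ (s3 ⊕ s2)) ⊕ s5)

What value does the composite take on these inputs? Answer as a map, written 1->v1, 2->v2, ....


(s1 ⊕ s4) = 1->3, 2->3, 3->3
(s3 ⊕ s2) = 1->3, 2->3, 3->2
((s1 ⊕ s4) ⊕ (s3 ⊕ s2)) = 1->3, 2->3, 3->3
(((s1 ⊕ s4) ⊕ (s3 ⊕ s2)) ⊕ s5) = 1->3, 2->3, 3->3

1->3, 2->3, 3->3


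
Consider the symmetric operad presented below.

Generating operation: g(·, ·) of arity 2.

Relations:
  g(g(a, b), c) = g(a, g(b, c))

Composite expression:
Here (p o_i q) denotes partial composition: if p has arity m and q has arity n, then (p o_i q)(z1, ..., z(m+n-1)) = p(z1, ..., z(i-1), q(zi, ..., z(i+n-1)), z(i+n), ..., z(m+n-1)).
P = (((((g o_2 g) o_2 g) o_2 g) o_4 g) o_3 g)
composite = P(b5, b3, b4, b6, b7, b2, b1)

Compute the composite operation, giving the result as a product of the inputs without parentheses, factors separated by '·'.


All parenthesizations of g agree; list the b-inputs left to right.
g(b4, b6) collapses to b4 · b6
g(b3, g(b4, b6)) collapses to b3 · b4 · b6
g(b7, b2) collapses to b7 · b2
g(g(b3, g(b4, b6)), g(b7, b2)) collapses to b3 · b4 · b6 · b7 · b2
g(g(g(b3, g(b4, b6)), g(b7, b2)), b1) collapses to b3 · b4 · b6 · b7 · b2 · b1
g(b5, g(g(g(b3, g(b4, b6)), g(b7, b2)), b1)) collapses to b5 · b3 · b4 · b6 · b7 · b2 · b1

b5 · b3 · b4 · b6 · b7 · b2 · b1


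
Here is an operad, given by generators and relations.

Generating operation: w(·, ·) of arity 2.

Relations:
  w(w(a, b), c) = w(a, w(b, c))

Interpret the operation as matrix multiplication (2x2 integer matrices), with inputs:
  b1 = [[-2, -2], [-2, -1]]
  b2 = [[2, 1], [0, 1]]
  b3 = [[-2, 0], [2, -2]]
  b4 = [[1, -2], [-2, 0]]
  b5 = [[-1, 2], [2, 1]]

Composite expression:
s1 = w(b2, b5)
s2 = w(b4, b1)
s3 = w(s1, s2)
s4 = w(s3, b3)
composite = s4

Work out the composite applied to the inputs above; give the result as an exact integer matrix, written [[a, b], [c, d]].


[[0, -40], [-8, -8]]

w(b2, b5) = [[0, 5], [2, 1]]
w(b4, b1) = [[2, 0], [4, 4]]
w(w(b2, b5), w(b4, b1)) = [[20, 20], [8, 4]]
w(w(w(b2, b5), w(b4, b1)), b3) = [[0, -40], [-8, -8]]


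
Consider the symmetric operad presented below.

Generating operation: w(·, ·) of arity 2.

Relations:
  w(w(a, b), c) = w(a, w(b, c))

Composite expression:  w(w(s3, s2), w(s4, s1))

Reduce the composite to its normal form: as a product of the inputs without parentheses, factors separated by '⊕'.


Every regrouping of w is equal, so read the s-inputs in written order.
w(s3, s2) reduces to s3 ⊕ s2
w(s4, s1) reduces to s4 ⊕ s1
w(w(s3, s2), w(s4, s1)) reduces to s3 ⊕ s2 ⊕ s4 ⊕ s1

s3 ⊕ s2 ⊕ s4 ⊕ s1


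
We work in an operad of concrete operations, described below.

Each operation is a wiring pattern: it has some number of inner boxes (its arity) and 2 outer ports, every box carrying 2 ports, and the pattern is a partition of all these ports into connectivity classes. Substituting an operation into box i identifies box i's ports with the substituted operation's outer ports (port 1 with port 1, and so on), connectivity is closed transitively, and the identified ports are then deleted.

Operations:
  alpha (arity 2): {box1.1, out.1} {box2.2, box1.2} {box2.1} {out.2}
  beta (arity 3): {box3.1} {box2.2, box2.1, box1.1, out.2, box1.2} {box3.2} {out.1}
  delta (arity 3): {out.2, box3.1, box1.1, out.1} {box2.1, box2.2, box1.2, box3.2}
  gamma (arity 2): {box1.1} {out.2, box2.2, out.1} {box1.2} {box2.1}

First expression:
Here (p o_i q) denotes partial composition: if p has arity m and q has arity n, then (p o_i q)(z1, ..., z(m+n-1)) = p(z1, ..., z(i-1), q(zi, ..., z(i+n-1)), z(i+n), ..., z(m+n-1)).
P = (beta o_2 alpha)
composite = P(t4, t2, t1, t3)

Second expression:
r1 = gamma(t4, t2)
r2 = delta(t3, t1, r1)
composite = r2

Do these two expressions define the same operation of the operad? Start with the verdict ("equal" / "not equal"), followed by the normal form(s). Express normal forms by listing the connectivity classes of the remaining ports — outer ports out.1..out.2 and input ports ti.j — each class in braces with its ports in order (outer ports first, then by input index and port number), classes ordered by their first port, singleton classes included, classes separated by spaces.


not equal; first: {out.1} {out.2, t2.1, t4.1, t4.2} {t1.1} {t1.2, t2.2} {t3.1} {t3.2}; second: {out.1, out.2, t1.1, t1.2, t2.2, t3.1, t3.2} {t2.1} {t4.1} {t4.2}

The first composite normalizes to {out.1} {out.2, t2.1, t4.1, t4.2} {t1.1} {t1.2, t2.2} {t3.1} {t3.2}
The second composite normalizes to {out.1, out.2, t1.1, t1.2, t2.2, t3.1, t3.2} {t2.1} {t4.1} {t4.2}
The forms do not match — not equal.


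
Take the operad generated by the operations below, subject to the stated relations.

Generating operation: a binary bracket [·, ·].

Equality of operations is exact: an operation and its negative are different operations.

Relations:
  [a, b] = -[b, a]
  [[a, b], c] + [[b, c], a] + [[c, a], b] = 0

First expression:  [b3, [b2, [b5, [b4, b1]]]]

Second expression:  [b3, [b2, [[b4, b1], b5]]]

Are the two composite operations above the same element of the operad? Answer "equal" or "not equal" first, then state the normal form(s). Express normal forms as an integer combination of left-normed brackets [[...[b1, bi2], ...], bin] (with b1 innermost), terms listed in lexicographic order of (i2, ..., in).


not equal — first [[[[b1, b4], b5], b2], b3], second -[[[[b1, b4], b5], b2], b3]

The first expression reduces to [[[[b1, b4], b5], b2], b3]
The second expression reduces to -[[[[b1, b4], b5], b2], b3]
Distinct normal forms: not equal.


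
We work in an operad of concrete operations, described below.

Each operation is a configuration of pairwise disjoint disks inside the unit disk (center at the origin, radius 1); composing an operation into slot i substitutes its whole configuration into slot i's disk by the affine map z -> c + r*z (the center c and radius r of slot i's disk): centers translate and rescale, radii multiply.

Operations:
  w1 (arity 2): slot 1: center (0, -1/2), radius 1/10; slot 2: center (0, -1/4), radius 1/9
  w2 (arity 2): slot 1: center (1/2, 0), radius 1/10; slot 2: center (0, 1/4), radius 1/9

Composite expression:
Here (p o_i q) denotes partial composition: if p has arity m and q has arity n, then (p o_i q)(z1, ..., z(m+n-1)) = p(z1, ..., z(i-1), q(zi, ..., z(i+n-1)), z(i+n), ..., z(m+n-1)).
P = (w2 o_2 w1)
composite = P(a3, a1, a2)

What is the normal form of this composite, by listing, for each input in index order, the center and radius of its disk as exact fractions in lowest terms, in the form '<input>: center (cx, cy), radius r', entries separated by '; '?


Each a-disk chains the slot maps above it in w2; radii multiply.
input a3: applying the 1 nested substitution gives center (1/2, 0), radius 1/10
input a1: applying the 2 nested substitutions gives center (0, 7/36), radius 1/90
input a2: applying the 2 nested substitutions gives center (0, 2/9), radius 1/81

a1: center (0, 7/36), radius 1/90; a2: center (0, 2/9), radius 1/81; a3: center (1/2, 0), radius 1/10


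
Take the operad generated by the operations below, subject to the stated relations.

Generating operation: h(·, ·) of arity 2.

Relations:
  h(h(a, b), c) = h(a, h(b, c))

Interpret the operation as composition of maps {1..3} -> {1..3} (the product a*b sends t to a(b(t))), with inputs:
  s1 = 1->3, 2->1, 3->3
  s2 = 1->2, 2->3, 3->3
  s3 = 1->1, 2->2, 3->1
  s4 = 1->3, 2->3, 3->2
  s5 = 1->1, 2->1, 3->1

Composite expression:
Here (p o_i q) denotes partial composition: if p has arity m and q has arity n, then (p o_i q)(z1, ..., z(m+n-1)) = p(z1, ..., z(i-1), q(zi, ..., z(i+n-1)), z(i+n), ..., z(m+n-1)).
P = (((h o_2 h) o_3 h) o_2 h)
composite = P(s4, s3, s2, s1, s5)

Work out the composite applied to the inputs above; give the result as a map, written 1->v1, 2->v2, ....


1->3, 2->3, 3->3

h(s3, s2) = 1->2, 2->1, 3->1
h(s1, s5) = 1->3, 2->3, 3->3
h(h(s3, s2), h(s1, s5)) = 1->1, 2->1, 3->1
h(s4, h(h(s3, s2), h(s1, s5))) = 1->3, 2->3, 3->3


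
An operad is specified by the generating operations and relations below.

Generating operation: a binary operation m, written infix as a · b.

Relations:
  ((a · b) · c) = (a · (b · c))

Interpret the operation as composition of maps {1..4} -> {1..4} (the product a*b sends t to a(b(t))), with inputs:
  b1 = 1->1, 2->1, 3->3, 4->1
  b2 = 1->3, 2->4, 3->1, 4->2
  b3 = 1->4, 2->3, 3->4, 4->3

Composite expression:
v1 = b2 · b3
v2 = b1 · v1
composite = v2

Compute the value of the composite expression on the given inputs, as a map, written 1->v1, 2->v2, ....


1->1, 2->1, 3->1, 4->1

(b2 · b3) = 1->2, 2->1, 3->2, 4->1
(b1 · (b2 · b3)) = 1->1, 2->1, 3->1, 4->1


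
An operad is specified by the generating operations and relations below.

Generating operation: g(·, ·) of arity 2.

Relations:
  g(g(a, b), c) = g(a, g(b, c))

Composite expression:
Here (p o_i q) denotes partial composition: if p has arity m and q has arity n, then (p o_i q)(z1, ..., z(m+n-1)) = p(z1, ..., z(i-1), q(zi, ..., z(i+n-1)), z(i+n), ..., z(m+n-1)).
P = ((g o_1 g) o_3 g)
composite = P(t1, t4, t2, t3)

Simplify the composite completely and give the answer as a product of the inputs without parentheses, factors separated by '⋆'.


t1 ⋆ t4 ⋆ t2 ⋆ t3


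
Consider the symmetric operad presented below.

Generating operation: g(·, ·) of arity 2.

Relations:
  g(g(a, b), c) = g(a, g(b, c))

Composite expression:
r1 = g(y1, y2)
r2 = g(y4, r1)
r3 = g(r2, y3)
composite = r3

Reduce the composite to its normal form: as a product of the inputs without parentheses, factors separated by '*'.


y4 * y1 * y2 * y3

The g-tree's shape is irrelevant; the y-reading-order decides.
g(y1, y2) reduces to y1 * y2
g(y4, g(y1, y2)) reduces to y4 * y1 * y2
g(g(y4, g(y1, y2)), y3) reduces to y4 * y1 * y2 * y3


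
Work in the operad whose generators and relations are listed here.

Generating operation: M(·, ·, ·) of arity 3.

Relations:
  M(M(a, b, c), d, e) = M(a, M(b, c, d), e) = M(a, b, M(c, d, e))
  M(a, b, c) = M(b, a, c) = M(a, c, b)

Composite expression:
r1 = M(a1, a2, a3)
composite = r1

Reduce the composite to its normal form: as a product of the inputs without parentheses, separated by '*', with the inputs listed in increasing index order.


a1 * a2 * a3

Both nesting and order wash out for M; what remains is which a's occur.
M(a1, a2, a3) unparenthesizes to a1 * a2 * a3
the factors in increasing index order: a1 * a2 * a3


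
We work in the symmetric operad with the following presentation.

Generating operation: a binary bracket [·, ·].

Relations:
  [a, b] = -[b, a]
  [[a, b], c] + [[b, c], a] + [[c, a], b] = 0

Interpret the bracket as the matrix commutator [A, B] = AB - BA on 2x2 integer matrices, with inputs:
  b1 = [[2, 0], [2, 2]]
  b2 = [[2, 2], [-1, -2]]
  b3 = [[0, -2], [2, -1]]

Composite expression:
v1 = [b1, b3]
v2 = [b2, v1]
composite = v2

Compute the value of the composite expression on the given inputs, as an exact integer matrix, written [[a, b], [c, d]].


[[4, -16], [-16, -4]]


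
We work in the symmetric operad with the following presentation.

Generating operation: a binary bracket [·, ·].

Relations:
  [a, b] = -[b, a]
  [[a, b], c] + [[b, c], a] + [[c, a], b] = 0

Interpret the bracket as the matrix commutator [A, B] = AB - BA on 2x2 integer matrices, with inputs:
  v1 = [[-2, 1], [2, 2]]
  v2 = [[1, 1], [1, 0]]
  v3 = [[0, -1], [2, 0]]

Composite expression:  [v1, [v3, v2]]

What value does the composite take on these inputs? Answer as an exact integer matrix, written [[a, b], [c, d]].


[[0, 2], [-4, 0]]

[v3, v2] = [[-3, 1], [2, 3]]
[v1, [v3, v2]] = [[0, 2], [-4, 0]]


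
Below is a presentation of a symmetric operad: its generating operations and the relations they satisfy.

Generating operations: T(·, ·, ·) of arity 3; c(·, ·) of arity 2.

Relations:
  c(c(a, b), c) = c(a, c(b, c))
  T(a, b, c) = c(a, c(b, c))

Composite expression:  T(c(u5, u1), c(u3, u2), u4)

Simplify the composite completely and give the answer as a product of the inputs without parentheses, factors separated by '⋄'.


u5 ⋄ u1 ⋄ u3 ⋄ u2 ⋄ u4


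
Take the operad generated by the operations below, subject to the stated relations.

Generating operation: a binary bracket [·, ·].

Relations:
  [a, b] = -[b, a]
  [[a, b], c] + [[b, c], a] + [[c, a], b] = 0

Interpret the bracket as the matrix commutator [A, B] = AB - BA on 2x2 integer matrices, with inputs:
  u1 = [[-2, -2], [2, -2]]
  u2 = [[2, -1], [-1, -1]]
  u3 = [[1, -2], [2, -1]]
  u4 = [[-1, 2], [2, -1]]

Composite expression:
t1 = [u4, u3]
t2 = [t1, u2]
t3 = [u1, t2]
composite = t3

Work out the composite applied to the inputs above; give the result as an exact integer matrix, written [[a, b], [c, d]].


[u4, u3] = [[8, -4], [4, -8]]
[[u4, u3], u2] = [[8, -4], [28, -8]]
[u1, [[u4, u3], u2]] = [[-48, 32], [32, 48]]

[[-48, 32], [32, 48]]


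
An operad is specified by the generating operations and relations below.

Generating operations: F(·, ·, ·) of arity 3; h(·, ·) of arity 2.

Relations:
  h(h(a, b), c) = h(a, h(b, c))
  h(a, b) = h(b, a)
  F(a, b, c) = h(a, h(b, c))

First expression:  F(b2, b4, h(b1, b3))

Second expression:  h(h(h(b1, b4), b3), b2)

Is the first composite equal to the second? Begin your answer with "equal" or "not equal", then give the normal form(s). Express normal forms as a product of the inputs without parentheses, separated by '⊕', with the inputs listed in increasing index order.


equal: each reduces to b1 ⊕ b2 ⊕ b3 ⊕ b4

In normal form, the first expression is b1 ⊕ b2 ⊕ b3 ⊕ b4
In normal form, the second expression is b1 ⊕ b2 ⊕ b3 ⊕ b4
Same normal form: equal.


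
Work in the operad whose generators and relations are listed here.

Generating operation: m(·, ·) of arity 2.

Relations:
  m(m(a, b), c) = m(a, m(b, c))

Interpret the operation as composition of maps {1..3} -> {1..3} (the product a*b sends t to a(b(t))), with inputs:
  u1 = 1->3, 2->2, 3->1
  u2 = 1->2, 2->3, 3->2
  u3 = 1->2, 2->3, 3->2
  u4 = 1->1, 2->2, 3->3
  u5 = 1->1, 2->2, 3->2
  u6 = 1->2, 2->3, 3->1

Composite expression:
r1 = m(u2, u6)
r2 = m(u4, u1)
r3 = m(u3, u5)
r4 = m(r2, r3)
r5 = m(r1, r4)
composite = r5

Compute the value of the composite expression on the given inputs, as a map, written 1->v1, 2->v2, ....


m(u2, u6) = 1->3, 2->2, 3->2
m(u4, u1) = 1->3, 2->2, 3->1
m(u3, u5) = 1->2, 2->3, 3->3
m(m(u4, u1), m(u3, u5)) = 1->2, 2->1, 3->1
m(m(u2, u6), m(m(u4, u1), m(u3, u5))) = 1->2, 2->3, 3->3

1->2, 2->3, 3->3


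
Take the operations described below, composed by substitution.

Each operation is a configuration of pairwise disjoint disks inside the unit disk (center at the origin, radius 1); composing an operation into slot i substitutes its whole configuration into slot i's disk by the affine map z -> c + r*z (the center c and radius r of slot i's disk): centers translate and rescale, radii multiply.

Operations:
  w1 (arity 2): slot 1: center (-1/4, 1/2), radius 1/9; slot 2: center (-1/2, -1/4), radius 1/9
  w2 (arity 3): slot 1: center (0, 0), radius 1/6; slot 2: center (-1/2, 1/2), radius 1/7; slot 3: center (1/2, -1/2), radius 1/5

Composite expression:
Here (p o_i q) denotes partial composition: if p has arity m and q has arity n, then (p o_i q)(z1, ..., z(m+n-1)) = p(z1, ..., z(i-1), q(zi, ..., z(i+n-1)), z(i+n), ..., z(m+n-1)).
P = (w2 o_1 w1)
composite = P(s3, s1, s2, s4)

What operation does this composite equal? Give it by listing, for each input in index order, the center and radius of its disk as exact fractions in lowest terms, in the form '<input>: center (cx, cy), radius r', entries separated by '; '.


s1: center (-1/12, -1/24), radius 1/54; s2: center (-1/2, 1/2), radius 1/7; s3: center (-1/24, 1/12), radius 1/54; s4: center (1/2, -1/2), radius 1/5
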